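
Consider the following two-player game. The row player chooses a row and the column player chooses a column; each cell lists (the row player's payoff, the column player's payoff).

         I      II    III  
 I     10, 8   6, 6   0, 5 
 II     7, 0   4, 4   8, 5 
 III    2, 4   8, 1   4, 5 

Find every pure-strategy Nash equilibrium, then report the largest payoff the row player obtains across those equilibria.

10

Both I is a pure NE (the row player: 10 ≥ 7; the column player: 8 ≥ 6). The row player gets 10.
(II, III) is a pure NE (the row player: 8 ≥ 4; the column player: 5 ≥ 4). The row player gets 8.
Every other cell has a profitable deviation for at least one player. Highest of {10, 8} is 10.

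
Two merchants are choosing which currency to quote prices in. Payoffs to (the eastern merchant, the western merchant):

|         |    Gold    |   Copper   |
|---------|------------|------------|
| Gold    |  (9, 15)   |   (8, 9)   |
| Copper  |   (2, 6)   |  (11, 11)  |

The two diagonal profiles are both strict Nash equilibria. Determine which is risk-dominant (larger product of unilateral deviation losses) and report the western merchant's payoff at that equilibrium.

15

At both Gold: the eastern merchant loses 9 − 2 = 7 by deviating; the western merchant loses 15 − 9 = 6. Product = 7·6 = 42.
At both Copper: the eastern merchant loses 11 − 8 = 3 by deviating; the western merchant loses 11 − 6 = 5. Product = 3·5 = 15.
42 > 15, so both Gold is risk-dominant. The western merchant's payoff there is 15.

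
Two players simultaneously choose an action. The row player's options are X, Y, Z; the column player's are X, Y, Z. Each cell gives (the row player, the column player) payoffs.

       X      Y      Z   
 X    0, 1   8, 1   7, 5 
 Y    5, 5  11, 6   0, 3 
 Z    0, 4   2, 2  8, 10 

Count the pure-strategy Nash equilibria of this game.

Both Y: the row player gets 11 (best alternative 8); the column player gets 6 (best alternative 5). Neither deviates — NE.
Both Z: the row player gets 8 (best alternative 7); the column player gets 10 (best alternative 4). Neither deviates — NE.
Both X is not a NE: the row player would switch to Y (5 > 0).
No other cell survives both best-response checks, so there are 2 pure NE.

2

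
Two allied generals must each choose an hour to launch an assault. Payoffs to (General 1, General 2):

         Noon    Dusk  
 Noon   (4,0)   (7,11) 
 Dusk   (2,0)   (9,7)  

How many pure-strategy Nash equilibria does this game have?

1

Both Dusk: General 1 gets 9 (best alternative 7); General 2 gets 7 (best alternative 0). Neither deviates — NE.
Both Noon is not a NE: General 2 would switch to Dusk (11 > 0).
No other cell survives both best-response checks, so there is 1 pure NE.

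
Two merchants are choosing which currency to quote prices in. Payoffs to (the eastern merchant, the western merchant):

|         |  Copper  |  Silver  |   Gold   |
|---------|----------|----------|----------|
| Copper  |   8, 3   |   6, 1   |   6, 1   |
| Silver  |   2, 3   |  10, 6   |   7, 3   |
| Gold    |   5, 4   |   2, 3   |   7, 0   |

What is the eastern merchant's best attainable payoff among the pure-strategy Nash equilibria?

10

Both Copper is a pure NE (the eastern merchant: 8 ≥ 5; the western merchant: 3 ≥ 1). The eastern merchant gets 8.
Both Silver is a pure NE (the eastern merchant: 10 ≥ 6; the western merchant: 6 ≥ 3). The eastern merchant gets 10.
Every other cell has a profitable deviation for at least one player. Highest of {8, 10} is 10.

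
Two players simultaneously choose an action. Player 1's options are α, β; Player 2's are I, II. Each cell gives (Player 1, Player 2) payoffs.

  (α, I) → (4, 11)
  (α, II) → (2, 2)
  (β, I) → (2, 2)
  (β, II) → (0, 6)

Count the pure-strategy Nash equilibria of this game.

(α, I): Player 1 gets 4 (best alternative 2); Player 2 gets 11 (best alternative 2). Neither deviates — NE.
(β, II) is not a NE: Player 1 would switch to α (2 > 0).
No other cell survives both best-response checks, so there is 1 pure NE.

1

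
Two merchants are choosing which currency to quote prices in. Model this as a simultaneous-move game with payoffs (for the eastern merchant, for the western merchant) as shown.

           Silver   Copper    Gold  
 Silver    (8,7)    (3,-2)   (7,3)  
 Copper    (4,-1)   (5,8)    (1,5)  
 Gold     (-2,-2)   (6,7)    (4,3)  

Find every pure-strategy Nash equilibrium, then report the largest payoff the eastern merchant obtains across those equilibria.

8

Both Silver is a pure NE (the eastern merchant: 8 ≥ 4; the western merchant: 7 ≥ 3). The eastern merchant gets 8.
(Gold, Copper) is a pure NE (the eastern merchant: 6 ≥ 5; the western merchant: 7 ≥ 3). The eastern merchant gets 6.
Every other cell has a profitable deviation for at least one player. Highest of {8, 6} is 8.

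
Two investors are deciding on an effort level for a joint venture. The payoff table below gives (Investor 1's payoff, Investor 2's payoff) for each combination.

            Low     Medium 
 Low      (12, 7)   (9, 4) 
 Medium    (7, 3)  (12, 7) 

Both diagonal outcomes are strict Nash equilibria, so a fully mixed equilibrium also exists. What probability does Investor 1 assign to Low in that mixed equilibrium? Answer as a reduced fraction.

4/7

Investor 1's mix p on Low must make Investor 2 indifferent between Low and Medium.
Investor 2's payoff from Low: 7p + 3(1−p). From Medium: 4p + 7(1−p).
Set equal: 3p = 4(1−p) → p = 4/7.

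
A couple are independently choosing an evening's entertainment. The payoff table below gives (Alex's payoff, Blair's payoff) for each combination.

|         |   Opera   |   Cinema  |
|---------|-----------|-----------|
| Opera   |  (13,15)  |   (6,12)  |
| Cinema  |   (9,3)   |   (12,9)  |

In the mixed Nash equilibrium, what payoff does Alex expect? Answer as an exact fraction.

51/5

Blair mixes with probability q on Opera, chosen so Alex is indifferent: 13q + 6(1−q) = 9q + 12(1−q) gives q = 3/5.
Alex's expected payoff (from either row, since indifferent) is 13·3/5 + 6·2/5 = 51/5.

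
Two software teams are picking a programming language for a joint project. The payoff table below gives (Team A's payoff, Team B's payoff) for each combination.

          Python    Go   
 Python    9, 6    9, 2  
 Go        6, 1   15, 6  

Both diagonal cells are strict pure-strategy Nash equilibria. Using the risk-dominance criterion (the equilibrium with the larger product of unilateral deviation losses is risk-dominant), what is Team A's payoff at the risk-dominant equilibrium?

At both Python: Team A loses 9 − 6 = 3 by deviating; Team B loses 6 − 2 = 4. Product = 3·4 = 12.
At both Go: Team A loses 15 − 9 = 6 by deviating; Team B loses 6 − 1 = 5. Product = 6·5 = 30.
30 > 12, so both Go is risk-dominant. Team A's payoff there is 15.

15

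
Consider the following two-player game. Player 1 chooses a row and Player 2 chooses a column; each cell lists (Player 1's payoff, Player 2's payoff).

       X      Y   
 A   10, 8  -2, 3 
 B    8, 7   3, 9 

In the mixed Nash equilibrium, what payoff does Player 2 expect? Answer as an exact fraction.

51/7

Player 1 mixes with probability p on A, chosen so Player 2 is indifferent: 8p + 7(1−p) = 3p + 9(1−p) gives p = 2/7.
Player 2's expected payoff is 8·2/7 + 7·5/7 = 51/7.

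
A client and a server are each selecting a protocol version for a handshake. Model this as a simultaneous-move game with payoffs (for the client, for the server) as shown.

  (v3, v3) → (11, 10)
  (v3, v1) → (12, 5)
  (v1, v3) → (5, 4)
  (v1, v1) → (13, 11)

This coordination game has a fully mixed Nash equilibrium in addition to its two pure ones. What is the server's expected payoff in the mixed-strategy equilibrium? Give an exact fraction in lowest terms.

15/2

The client mixes with probability p on v3, chosen so the server is indifferent: 10p + 4(1−p) = 5p + 11(1−p) gives p = 7/12.
The server's expected payoff is 10·7/12 + 4·5/12 = 15/2.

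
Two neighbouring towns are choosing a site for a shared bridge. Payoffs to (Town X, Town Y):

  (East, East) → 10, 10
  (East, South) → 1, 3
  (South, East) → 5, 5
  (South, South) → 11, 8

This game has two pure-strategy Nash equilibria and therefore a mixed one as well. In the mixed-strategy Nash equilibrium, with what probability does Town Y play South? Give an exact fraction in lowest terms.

Town Y's mix q on East must make Town X indifferent between East and South.
Town X's payoff from East: 10q + 1(1−q). From South: 5q + 11(1−q).
Set equal: 5q = 10(1−q) → q = 10/15 = 2/3.
Probability on South is 1 − 2/3 = 1/3.

1/3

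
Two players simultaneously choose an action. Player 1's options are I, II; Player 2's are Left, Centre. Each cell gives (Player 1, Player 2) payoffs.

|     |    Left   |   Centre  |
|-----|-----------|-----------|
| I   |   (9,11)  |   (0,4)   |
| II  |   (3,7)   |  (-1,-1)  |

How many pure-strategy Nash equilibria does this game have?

1

(I, Left): Player 1 gets 9 (best alternative 3); Player 2 gets 11 (best alternative 4). Neither deviates — NE.
(II, Centre) is not a NE: Player 1 would switch to I (0 > -1).
No other cell survives both best-response checks, so there is 1 pure NE.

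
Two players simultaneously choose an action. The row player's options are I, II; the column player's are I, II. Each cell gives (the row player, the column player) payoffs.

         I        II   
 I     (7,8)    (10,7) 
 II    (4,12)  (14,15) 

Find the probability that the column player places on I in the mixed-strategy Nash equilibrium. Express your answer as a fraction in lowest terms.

4/7

The column player's mix q on I must make the row player indifferent between I and II.
The row player's payoff from I: 7q + 10(1−q). From II: 4q + 14(1−q).
Set equal: 3q = 4(1−q) → q = 4/7.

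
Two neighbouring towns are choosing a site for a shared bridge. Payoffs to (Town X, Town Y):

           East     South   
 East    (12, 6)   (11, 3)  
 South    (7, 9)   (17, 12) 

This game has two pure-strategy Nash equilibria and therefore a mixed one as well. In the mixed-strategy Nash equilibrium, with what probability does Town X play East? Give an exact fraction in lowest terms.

Town X's mix p on East must make Town Y indifferent between East and South.
Town Y's payoff from East: 6p + 9(1−p). From South: 3p + 12(1−p).
Set equal: 3p = 3(1−p) → p = 3/6 = 1/2.

1/2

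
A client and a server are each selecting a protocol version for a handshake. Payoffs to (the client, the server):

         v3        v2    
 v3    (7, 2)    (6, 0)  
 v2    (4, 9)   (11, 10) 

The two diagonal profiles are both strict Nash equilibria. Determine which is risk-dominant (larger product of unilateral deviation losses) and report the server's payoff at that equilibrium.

At both v3: the client loses 7 − 4 = 3 by deviating; the server loses 2 − 0 = 2. Product = 3·2 = 6.
At both v2: the client loses 11 − 6 = 5 by deviating; the server loses 10 − 9 = 1. Product = 5·1 = 5.
6 > 5, so both v3 is risk-dominant. The server's payoff there is 2.

2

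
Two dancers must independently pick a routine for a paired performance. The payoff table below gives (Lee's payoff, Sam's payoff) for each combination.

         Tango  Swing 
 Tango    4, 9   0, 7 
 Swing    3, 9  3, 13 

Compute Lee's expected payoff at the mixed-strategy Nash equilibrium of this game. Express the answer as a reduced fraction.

3

Sam mixes with probability q on Tango, chosen so Lee is indifferent: 4q + 0(1−q) = 3q + 3(1−q) gives q = 3/4.
Lee's expected payoff (from either row, since indifferent) is 4·3/4 + 0·1/4 = 3.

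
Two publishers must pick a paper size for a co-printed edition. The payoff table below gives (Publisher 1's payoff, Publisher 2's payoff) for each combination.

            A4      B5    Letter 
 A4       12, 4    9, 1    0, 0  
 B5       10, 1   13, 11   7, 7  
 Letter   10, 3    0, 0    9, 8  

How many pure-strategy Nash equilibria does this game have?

Both A4: Publisher 1 gets 12 (best alternative 10); Publisher 2 gets 4 (best alternative 1). Neither deviates — NE.
Both B5: Publisher 1 gets 13 (best alternative 9); Publisher 2 gets 11 (best alternative 7). Neither deviates — NE.
Both Letter: Publisher 1 gets 9 (best alternative 7); Publisher 2 gets 8 (best alternative 3). Neither deviates — NE.
(B5, Letter) is not a NE: Publisher 1 would switch to Letter (9 > 7).
No other cell survives both best-response checks, so there are 3 pure NE.

3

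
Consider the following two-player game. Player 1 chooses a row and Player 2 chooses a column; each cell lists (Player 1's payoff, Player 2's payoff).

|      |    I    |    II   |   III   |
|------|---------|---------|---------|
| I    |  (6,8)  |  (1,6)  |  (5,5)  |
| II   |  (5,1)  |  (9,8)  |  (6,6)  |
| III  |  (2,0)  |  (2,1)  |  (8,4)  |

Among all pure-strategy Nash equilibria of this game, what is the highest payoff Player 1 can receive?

Both I is a pure NE (Player 1: 6 ≥ 5; Player 2: 8 ≥ 6). Player 1 gets 6.
Both II is a pure NE (Player 1: 9 ≥ 2; Player 2: 8 ≥ 6). Player 1 gets 9.
Both III is a pure NE (Player 1: 8 ≥ 6; Player 2: 4 ≥ 1). Player 1 gets 8.
Every other cell has a profitable deviation for at least one player. Highest of {6, 9, 8} is 9.

9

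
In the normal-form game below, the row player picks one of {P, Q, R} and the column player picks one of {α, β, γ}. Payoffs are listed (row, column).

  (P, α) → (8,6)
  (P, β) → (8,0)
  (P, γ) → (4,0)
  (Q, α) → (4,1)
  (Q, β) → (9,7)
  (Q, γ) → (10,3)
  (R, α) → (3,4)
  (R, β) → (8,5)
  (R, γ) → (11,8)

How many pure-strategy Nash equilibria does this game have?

(P, α): the row player gets 8 (best alternative 4); the column player gets 6 (best alternative 0). Neither deviates — NE.
(Q, β): the row player gets 9 (best alternative 8); the column player gets 7 (best alternative 3). Neither deviates — NE.
(R, γ): the row player gets 11 (best alternative 10); the column player gets 8 (best alternative 5). Neither deviates — NE.
(R, α) is not a NE: the row player would switch to P (8 > 3).
No other cell survives both best-response checks, so there are 3 pure NE.

3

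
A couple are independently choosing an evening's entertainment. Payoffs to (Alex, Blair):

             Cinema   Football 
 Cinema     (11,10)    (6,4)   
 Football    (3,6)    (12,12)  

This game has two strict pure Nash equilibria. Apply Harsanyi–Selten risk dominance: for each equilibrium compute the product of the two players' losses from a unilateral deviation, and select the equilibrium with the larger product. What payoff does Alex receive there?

At both Cinema: Alex loses 11 − 3 = 8 by deviating; Blair loses 10 − 4 = 6. Product = 8·6 = 48.
At both Football: Alex loses 12 − 6 = 6 by deviating; Blair loses 12 − 6 = 6. Product = 6·6 = 36.
48 > 36, so both Cinema is risk-dominant. Alex's payoff there is 11.

11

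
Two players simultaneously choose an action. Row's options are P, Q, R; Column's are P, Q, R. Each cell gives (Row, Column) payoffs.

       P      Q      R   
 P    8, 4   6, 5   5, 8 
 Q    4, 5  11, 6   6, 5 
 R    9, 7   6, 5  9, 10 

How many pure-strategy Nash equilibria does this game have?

2

Both Q: Row gets 11 (best alternative 6); Column gets 6 (best alternative 5). Neither deviates — NE.
Both R: Row gets 9 (best alternative 6); Column gets 10 (best alternative 7). Neither deviates — NE.
Both P is not a NE: Row would switch to R (9 > 8).
No other cell survives both best-response checks, so there are 2 pure NE.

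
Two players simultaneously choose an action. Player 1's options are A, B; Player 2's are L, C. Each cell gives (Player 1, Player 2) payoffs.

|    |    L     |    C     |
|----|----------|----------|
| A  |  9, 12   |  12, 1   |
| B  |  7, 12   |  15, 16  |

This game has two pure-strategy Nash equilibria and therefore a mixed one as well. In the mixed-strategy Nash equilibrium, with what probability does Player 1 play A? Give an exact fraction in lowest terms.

4/15

Player 1's mix p on A must make Player 2 indifferent between L and C.
Player 2's payoff from L: 12p + 12(1−p). From C: 1p + 16(1−p).
Set equal: 11p = 4(1−p) → p = 4/15.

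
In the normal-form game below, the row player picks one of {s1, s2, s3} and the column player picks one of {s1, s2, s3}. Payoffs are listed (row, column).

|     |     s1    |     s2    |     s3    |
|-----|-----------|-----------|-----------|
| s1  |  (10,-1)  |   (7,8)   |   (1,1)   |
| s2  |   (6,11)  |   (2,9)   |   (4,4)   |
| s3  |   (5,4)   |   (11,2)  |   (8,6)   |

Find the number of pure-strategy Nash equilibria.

Both s3: the row player gets 8 (best alternative 4); the column player gets 6 (best alternative 4). Neither deviates — NE.
Both s2 is not a NE: the row player would switch to s3 (11 > 2).
No other cell survives both best-response checks, so there is 1 pure NE.

1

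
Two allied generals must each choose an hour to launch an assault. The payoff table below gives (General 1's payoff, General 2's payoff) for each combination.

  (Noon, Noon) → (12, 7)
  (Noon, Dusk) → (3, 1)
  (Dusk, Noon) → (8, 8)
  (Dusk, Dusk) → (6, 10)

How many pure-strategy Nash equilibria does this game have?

Both Noon: General 1 gets 12 (best alternative 8); General 2 gets 7 (best alternative 1). Neither deviates — NE.
Both Dusk: General 1 gets 6 (best alternative 3); General 2 gets 10 (best alternative 8). Neither deviates — NE.
(Dusk, Noon) is not a NE: General 1 would switch to Noon (12 > 8).
No other cell survives both best-response checks, so there are 2 pure NE.

2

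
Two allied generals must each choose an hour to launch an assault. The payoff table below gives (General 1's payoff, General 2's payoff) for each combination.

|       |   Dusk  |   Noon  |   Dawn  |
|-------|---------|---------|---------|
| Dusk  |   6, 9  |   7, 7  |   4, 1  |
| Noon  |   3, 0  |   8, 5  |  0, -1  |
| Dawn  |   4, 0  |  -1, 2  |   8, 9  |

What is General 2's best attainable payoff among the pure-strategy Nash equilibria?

9

Both Dusk is a pure NE (General 1: 6 ≥ 4; General 2: 9 ≥ 7). General 2 gets 9.
Both Noon is a pure NE (General 1: 8 ≥ 7; General 2: 5 ≥ 0). General 2 gets 5.
Both Dawn is a pure NE (General 1: 8 ≥ 4; General 2: 9 ≥ 2). General 2 gets 9.
Every other cell has a profitable deviation for at least one player. Highest of {9, 5, 9} is 9.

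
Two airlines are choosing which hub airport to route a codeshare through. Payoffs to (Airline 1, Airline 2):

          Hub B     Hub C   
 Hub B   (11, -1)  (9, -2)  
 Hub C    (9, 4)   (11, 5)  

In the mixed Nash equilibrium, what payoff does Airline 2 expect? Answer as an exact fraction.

3/2

Airline 1 mixes with probability p on Hub B, chosen so Airline 2 is indifferent: (-1)p + 4(1−p) = (-2)p + 5(1−p) gives p = 1/2.
Airline 2's expected payoff is (-1)·1/2 + 4·1/2 = 3/2.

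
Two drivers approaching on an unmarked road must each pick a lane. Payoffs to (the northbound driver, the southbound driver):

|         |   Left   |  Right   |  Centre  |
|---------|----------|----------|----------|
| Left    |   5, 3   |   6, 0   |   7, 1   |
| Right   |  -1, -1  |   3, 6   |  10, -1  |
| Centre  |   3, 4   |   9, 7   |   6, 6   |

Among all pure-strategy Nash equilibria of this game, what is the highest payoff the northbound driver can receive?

Both Left is a pure NE (the northbound driver: 5 ≥ 3; the southbound driver: 3 ≥ 1). The northbound driver gets 5.
(Centre, Right) is a pure NE (the northbound driver: 9 ≥ 6; the southbound driver: 7 ≥ 6). The northbound driver gets 9.
Every other cell has a profitable deviation for at least one player. Highest of {5, 9} is 9.

9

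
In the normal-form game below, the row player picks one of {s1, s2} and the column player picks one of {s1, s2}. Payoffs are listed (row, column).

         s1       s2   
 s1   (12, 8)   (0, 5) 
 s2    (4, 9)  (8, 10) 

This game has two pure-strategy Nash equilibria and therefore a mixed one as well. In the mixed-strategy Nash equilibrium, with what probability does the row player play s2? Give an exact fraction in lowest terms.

The row player's mix p on s1 must make the column player indifferent between s1 and s2.
The column player's payoff from s1: 8p + 9(1−p). From s2: 5p + 10(1−p).
Set equal: 3p = 1(1−p) → p = 1/4.
Probability on s2 is 1 − 1/4 = 3/4.

3/4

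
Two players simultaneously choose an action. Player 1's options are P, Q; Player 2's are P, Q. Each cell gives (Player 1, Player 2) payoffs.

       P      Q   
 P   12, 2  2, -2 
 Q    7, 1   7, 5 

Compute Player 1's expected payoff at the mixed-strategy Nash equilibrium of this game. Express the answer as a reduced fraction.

Player 2 mixes with probability q on P, chosen so Player 1 is indifferent: 12q + 2(1−q) = 7q + 7(1−q) gives q = 1/2.
Player 1's expected payoff (from either row, since indifferent) is 12·1/2 + 2·1/2 = 7.

7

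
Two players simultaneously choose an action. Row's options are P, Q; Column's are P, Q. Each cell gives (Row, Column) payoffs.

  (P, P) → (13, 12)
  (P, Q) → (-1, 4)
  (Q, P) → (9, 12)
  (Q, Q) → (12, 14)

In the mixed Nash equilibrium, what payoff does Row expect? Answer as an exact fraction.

Column mixes with probability q on P, chosen so Row is indifferent: 13q + (-1)(1−q) = 9q + 12(1−q) gives q = 13/17.
Row's expected payoff (from either row, since indifferent) is 13·13/17 + (-1)·4/17 = 165/17.

165/17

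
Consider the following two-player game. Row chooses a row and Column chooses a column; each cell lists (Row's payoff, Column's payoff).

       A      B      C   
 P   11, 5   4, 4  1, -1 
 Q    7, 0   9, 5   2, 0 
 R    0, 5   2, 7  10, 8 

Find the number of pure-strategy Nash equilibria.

(P, A): Row gets 11 (best alternative 7); Column gets 5 (best alternative 4). Neither deviates — NE.
(Q, B): Row gets 9 (best alternative 4); Column gets 5 (best alternative 0). Neither deviates — NE.
(R, C): Row gets 10 (best alternative 2); Column gets 8 (best alternative 7). Neither deviates — NE.
(P, B) is not a NE: Row would switch to Q (9 > 4).
No other cell survives both best-response checks, so there are 3 pure NE.

3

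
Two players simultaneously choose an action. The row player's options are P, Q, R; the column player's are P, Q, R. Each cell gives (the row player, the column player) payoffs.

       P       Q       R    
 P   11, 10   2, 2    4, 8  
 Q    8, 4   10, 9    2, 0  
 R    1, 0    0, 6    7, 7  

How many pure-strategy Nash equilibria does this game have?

3

Both P: the row player gets 11 (best alternative 8); the column player gets 10 (best alternative 8). Neither deviates — NE.
Both Q: the row player gets 10 (best alternative 2); the column player gets 9 (best alternative 4). Neither deviates — NE.
Both R: the row player gets 7 (best alternative 4); the column player gets 7 (best alternative 6). Neither deviates — NE.
(Q, R) is not a NE: the row player would switch to R (7 > 2).
No other cell survives both best-response checks, so there are 3 pure NE.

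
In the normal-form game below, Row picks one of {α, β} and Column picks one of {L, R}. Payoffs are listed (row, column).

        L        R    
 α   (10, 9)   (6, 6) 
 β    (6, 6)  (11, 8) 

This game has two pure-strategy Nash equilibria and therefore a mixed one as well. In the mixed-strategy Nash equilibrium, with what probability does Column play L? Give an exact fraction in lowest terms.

Column's mix q on L must make Row indifferent between α and β.
Row's payoff from α: 10q + 6(1−q). From β: 6q + 11(1−q).
Set equal: 4q = 5(1−q) → q = 5/9.

5/9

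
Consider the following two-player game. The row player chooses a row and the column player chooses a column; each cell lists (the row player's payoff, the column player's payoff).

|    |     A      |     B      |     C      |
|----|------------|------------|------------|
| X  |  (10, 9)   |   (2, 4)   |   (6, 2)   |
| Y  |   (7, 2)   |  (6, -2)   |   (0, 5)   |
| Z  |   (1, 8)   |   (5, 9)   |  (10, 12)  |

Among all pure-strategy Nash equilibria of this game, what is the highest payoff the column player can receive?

(X, A) is a pure NE (the row player: 10 ≥ 7; the column player: 9 ≥ 4). The column player gets 9.
(Z, C) is a pure NE (the row player: 10 ≥ 6; the column player: 12 ≥ 9). The column player gets 12.
Every other cell has a profitable deviation for at least one player. Highest of {9, 12} is 12.

12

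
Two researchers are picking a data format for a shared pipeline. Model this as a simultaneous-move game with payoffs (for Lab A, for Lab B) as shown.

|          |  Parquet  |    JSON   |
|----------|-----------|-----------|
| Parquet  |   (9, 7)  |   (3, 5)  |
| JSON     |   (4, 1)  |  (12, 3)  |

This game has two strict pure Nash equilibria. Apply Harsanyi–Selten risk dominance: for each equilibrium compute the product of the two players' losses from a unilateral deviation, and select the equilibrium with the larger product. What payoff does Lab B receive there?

3

At both Parquet: Lab A loses 9 − 4 = 5 by deviating; Lab B loses 7 − 5 = 2. Product = 5·2 = 10.
At both JSON: Lab A loses 12 − 3 = 9 by deviating; Lab B loses 3 − 1 = 2. Product = 9·2 = 18.
18 > 10, so both JSON is risk-dominant. Lab B's payoff there is 3.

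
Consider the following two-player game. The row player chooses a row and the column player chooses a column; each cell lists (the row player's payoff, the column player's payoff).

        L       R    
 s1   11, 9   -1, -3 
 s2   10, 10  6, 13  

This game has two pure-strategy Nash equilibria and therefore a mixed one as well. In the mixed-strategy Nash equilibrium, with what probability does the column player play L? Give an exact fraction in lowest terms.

The column player's mix q on L must make the row player indifferent between s1 and s2.
The row player's payoff from s1: 11q + (-1)(1−q). From s2: 10q + 6(1−q).
Set equal: 1q = 7(1−q) → q = 7/8.

7/8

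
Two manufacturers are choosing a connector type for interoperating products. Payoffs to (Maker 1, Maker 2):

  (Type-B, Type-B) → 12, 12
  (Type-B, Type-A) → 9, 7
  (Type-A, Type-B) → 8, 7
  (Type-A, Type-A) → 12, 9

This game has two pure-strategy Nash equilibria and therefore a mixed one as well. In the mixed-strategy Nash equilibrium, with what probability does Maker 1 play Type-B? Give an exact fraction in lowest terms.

2/7

Maker 1's mix p on Type-B must make Maker 2 indifferent between Type-B and Type-A.
Maker 2's payoff from Type-B: 12p + 7(1−p). From Type-A: 7p + 9(1−p).
Set equal: 5p = 2(1−p) → p = 2/7.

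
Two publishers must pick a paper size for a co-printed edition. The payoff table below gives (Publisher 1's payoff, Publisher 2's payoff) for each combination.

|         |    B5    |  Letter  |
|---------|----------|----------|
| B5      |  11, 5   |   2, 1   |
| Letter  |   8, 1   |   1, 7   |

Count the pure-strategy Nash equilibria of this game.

1

Both B5: Publisher 1 gets 11 (best alternative 8); Publisher 2 gets 5 (best alternative 1). Neither deviates — NE.
Both Letter is not a NE: Publisher 1 would switch to B5 (2 > 1).
No other cell survives both best-response checks, so there is 1 pure NE.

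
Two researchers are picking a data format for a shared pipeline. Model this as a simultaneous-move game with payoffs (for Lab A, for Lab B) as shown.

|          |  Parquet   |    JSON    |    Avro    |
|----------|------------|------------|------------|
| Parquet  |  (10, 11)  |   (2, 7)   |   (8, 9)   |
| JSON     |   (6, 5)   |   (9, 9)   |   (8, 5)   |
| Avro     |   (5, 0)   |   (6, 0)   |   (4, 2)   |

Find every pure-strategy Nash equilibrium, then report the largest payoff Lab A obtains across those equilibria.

Both Parquet is a pure NE (Lab A: 10 ≥ 6; Lab B: 11 ≥ 9). Lab A gets 10.
Both JSON is a pure NE (Lab A: 9 ≥ 6; Lab B: 9 ≥ 5). Lab A gets 9.
Every other cell has a profitable deviation for at least one player. Highest of {10, 9} is 10.

10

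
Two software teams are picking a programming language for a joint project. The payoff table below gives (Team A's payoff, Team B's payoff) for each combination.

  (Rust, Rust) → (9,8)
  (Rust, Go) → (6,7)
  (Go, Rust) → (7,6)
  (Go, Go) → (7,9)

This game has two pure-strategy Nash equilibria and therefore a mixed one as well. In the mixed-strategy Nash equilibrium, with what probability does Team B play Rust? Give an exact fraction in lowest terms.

Team B's mix q on Rust must make Team A indifferent between Rust and Go.
Team A's payoff from Rust: 9q + 6(1−q). From Go: 7q + 7(1−q).
Set equal: 2q = 1(1−q) → q = 1/3.

1/3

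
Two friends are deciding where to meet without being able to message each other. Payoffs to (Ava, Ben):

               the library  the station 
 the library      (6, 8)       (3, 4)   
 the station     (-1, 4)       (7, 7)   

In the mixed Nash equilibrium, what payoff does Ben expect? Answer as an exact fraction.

40/7

Ava mixes with probability p on the library, chosen so Ben is indifferent: 8p + 4(1−p) = 4p + 7(1−p) gives p = 3/7.
Ben's expected payoff is 8·3/7 + 4·4/7 = 40/7.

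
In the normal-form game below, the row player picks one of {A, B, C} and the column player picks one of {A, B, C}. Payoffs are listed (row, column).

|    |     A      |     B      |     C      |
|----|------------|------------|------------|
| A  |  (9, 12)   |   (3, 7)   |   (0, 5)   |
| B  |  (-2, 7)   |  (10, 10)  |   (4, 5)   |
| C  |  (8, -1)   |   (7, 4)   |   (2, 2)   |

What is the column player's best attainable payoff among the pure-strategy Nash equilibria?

Both A is a pure NE (the row player: 9 ≥ 8; the column player: 12 ≥ 7). The column player gets 12.
Both B is a pure NE (the row player: 10 ≥ 7; the column player: 10 ≥ 7). The column player gets 10.
Every other cell has a profitable deviation for at least one player. Highest of {12, 10} is 12.

12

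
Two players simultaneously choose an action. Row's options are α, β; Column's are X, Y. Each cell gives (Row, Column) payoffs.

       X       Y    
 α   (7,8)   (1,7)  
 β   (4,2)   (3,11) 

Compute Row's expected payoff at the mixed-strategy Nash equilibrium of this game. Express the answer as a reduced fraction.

Column mixes with probability q on X, chosen so Row is indifferent: 7q + 1(1−q) = 4q + 3(1−q) gives q = 2/5.
Row's expected payoff (from either row, since indifferent) is 7·2/5 + 1·3/5 = 17/5.

17/5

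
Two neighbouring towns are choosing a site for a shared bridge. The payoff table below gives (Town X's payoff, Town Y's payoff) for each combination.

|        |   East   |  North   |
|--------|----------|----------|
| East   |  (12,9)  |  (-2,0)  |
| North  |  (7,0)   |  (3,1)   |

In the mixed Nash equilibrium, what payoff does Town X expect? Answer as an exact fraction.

Town Y mixes with probability q on East, chosen so Town X is indifferent: 12q + (-2)(1−q) = 7q + 3(1−q) gives q = 1/2.
Town X's expected payoff (from either row, since indifferent) is 12·1/2 + (-2)·1/2 = 5.

5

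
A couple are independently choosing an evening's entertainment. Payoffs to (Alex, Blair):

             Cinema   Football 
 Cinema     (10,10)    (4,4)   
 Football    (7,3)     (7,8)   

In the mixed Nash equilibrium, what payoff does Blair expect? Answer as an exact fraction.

Alex mixes with probability p on Cinema, chosen so Blair is indifferent: 10p + 3(1−p) = 4p + 8(1−p) gives p = 5/11.
Blair's expected payoff is 10·5/11 + 3·6/11 = 68/11.

68/11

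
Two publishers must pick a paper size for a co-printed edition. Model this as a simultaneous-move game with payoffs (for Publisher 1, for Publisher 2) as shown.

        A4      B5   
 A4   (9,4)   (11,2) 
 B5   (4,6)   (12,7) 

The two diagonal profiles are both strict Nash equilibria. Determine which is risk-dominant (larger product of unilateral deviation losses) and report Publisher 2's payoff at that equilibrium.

4

At both A4: Publisher 1 loses 9 − 4 = 5 by deviating; Publisher 2 loses 4 − 2 = 2. Product = 5·2 = 10.
At both B5: Publisher 1 loses 12 − 11 = 1 by deviating; Publisher 2 loses 7 − 6 = 1. Product = 1·1 = 1.
10 > 1, so both A4 is risk-dominant. Publisher 2's payoff there is 4.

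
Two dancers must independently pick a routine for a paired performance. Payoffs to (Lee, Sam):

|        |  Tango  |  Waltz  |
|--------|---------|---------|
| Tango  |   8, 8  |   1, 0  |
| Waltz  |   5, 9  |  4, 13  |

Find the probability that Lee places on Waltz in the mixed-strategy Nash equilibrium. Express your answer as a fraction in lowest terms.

2/3

Lee's mix p on Tango must make Sam indifferent between Tango and Waltz.
Sam's payoff from Tango: 8p + 9(1−p). From Waltz: 0p + 13(1−p).
Set equal: 8p = 4(1−p) → p = 4/12 = 1/3.
Probability on Waltz is 1 − 1/3 = 2/3.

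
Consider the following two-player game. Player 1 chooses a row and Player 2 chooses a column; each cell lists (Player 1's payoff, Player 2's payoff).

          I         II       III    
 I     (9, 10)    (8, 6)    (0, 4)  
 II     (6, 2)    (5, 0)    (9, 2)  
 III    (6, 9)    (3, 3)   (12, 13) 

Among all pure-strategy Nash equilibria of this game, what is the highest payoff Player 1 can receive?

12

Both I is a pure NE (Player 1: 9 ≥ 6; Player 2: 10 ≥ 6). Player 1 gets 9.
Both III is a pure NE (Player 1: 12 ≥ 9; Player 2: 13 ≥ 9). Player 1 gets 12.
Every other cell has a profitable deviation for at least one player. Highest of {9, 12} is 12.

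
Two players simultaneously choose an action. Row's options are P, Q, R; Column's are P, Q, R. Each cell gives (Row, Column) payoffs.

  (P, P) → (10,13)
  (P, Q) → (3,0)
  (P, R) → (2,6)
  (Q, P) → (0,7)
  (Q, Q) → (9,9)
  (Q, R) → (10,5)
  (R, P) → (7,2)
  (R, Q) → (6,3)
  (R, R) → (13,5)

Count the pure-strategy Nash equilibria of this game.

3

Both P: Row gets 10 (best alternative 7); Column gets 13 (best alternative 6). Neither deviates — NE.
Both Q: Row gets 9 (best alternative 6); Column gets 9 (best alternative 7). Neither deviates — NE.
Both R: Row gets 13 (best alternative 10); Column gets 5 (best alternative 3). Neither deviates — NE.
(R, P) is not a NE: Row would switch to P (10 > 7).
No other cell survives both best-response checks, so there are 3 pure NE.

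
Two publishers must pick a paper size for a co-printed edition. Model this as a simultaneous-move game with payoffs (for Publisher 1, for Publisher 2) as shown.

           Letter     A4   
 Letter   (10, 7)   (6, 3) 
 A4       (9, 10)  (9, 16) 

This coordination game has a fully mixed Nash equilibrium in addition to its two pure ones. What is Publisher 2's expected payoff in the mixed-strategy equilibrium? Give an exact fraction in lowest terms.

41/5

Publisher 1 mixes with probability p on Letter, chosen so Publisher 2 is indifferent: 7p + 10(1−p) = 3p + 16(1−p) gives p = 3/5.
Publisher 2's expected payoff is 7·3/5 + 10·2/5 = 41/5.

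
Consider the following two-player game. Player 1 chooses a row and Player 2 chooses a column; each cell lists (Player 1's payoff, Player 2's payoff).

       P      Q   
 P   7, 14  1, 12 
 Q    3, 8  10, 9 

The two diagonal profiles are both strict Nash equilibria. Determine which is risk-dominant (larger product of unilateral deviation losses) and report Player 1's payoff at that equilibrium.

10

At both P: Player 1 loses 7 − 3 = 4 by deviating; Player 2 loses 14 − 12 = 2. Product = 4·2 = 8.
At both Q: Player 1 loses 10 − 1 = 9 by deviating; Player 2 loses 9 − 8 = 1. Product = 9·1 = 9.
9 > 8, so both Q is risk-dominant. Player 1's payoff there is 10.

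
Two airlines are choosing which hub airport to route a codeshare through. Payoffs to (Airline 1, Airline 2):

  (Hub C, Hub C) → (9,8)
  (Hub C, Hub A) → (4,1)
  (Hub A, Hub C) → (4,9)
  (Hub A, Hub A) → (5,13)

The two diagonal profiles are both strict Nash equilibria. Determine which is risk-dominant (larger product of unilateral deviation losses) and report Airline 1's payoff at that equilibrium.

9

At both Hub C: Airline 1 loses 9 − 4 = 5 by deviating; Airline 2 loses 8 − 1 = 7. Product = 5·7 = 35.
At both Hub A: Airline 1 loses 5 − 4 = 1 by deviating; Airline 2 loses 13 − 9 = 4. Product = 1·4 = 4.
35 > 4, so both Hub C is risk-dominant. Airline 1's payoff there is 9.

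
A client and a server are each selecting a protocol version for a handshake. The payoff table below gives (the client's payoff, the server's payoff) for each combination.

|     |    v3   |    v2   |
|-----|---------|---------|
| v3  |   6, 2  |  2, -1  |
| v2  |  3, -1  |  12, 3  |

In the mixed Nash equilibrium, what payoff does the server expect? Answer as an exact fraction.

The client mixes with probability p on v3, chosen so the server is indifferent: 2p + (-1)(1−p) = (-1)p + 3(1−p) gives p = 4/7.
The server's expected payoff is 2·4/7 + (-1)·3/7 = 5/7.

5/7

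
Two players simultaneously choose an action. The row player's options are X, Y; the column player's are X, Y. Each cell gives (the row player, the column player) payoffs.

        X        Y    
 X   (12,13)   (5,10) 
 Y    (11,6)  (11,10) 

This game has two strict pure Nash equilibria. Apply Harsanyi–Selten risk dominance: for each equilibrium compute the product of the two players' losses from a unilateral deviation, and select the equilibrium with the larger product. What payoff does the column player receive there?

At both X: the row player loses 12 − 11 = 1 by deviating; the column player loses 13 − 10 = 3. Product = 1·3 = 3.
At both Y: the row player loses 11 − 5 = 6 by deviating; the column player loses 10 − 6 = 4. Product = 6·4 = 24.
24 > 3, so both Y is risk-dominant. The column player's payoff there is 10.

10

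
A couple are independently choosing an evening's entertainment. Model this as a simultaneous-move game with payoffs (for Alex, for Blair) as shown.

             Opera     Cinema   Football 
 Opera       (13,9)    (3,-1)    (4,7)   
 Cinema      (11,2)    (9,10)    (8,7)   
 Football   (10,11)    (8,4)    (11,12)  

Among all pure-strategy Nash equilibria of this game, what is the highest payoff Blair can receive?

12

Both Opera is a pure NE (Alex: 13 ≥ 11; Blair: 9 ≥ 7). Blair gets 9.
Both Cinema is a pure NE (Alex: 9 ≥ 8; Blair: 10 ≥ 7). Blair gets 10.
Both Football is a pure NE (Alex: 11 ≥ 8; Blair: 12 ≥ 11). Blair gets 12.
Every other cell has a profitable deviation for at least one player. Highest of {9, 10, 12} is 12.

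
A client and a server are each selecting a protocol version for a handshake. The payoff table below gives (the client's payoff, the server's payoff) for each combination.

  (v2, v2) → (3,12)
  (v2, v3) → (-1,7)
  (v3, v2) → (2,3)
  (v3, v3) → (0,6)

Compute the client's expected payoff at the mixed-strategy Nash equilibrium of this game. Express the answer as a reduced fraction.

The server mixes with probability q on v2, chosen so the client is indifferent: 3q + (-1)(1−q) = 2q + 0(1−q) gives q = 1/2.
The client's expected payoff (from either row, since indifferent) is 3·1/2 + (-1)·1/2 = 1.

1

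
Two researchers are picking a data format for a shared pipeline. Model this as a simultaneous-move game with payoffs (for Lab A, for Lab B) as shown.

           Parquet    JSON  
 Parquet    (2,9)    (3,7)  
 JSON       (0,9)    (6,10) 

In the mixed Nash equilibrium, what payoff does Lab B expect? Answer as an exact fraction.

9

Lab A mixes with probability p on Parquet, chosen so Lab B is indifferent: 9p + 9(1−p) = 7p + 10(1−p) gives p = 1/3.
Lab B's expected payoff is 9·1/3 + 9·2/3 = 9.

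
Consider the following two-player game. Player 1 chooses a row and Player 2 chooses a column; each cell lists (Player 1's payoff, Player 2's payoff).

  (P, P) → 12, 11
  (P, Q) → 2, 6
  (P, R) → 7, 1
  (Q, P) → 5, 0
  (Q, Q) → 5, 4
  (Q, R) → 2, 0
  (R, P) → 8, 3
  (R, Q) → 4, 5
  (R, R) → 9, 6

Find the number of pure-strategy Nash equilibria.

3

Both P: Player 1 gets 12 (best alternative 8); Player 2 gets 11 (best alternative 6). Neither deviates — NE.
Both Q: Player 1 gets 5 (best alternative 4); Player 2 gets 4 (best alternative 0). Neither deviates — NE.
Both R: Player 1 gets 9 (best alternative 7); Player 2 gets 6 (best alternative 5). Neither deviates — NE.
(Q, P) is not a NE: Player 1 would switch to P (12 > 5).
No other cell survives both best-response checks, so there are 3 pure NE.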